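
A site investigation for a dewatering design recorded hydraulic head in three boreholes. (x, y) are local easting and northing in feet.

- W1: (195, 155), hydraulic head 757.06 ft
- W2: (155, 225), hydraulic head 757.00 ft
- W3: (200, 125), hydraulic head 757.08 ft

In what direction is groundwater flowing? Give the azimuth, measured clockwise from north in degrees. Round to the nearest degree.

321°

Differences from W1: to W2 (Δx, Δy, Δh) = (-40, 70, -0.06); to W3 = (5, -30, +0.02).
Determinant of the coordinate differences = (-40)·(-30) − 5·70 = 850.
∂h/∂x = [(-0.06)·(-30) − (+0.02)·70] / 850 = +0.0004706
∂h/∂y = [(-40)·(+0.02) − 5·(-0.06)] / 850 = -0.0005882
Flow direction (−∇h) has components (-0.0004706 E, +0.0005882 N).
Azimuth = atan2(E, N) = atan2(-0.0004706, +0.0005882) = 321.3° ≈ 321°.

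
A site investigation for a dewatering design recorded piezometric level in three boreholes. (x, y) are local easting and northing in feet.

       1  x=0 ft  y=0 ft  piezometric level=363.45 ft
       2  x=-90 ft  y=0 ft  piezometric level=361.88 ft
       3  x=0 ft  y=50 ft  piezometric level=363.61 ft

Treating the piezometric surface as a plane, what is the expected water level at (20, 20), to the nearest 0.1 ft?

∂h/∂x = (361.88 − 363.45) / (-90 − 0) = +0.01744
∂h/∂y = (363.61 − 363.45) / (50 − 0) = +0.003200
h(20, 20) = 363.45 + (+0.01744)·(20) + (+0.003200)·(20) = 363.45 +0.349 +0.064 = 363.863 ft.

363.9 ft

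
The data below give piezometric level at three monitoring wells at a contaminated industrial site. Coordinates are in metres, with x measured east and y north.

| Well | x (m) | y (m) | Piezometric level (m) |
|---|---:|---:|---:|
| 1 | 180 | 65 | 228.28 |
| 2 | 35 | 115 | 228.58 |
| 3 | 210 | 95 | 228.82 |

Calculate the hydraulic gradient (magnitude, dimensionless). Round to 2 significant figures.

With h = a·x + b·y + c and 1 as origin, the differences give:
  (-145)·a + 50·b = +0.30
  30·a + 30·b = +0.54
Eliminate b (×30 and ×50, subtract): -5850·a = -18.000 → a = ∂h/∂x = +0.003077
Back-substitute: b = ∂h/∂y = +0.01492.
|∇h| = √(0.003077² + 0.01492²) = 0.01523

0.015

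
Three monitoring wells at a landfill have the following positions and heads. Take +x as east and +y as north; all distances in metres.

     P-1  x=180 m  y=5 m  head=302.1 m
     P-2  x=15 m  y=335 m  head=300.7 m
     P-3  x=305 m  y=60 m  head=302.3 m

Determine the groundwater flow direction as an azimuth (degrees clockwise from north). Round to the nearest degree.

315°

Differences from P-1: to P-2 (Δx, Δy, Δh) = (-165, 330, -1.4); to P-3 = (125, 55, +0.2).
Determinant of the coordinate differences = (-165)·55 − 125·330 = -50325.
∂h/∂x = [(-1.4)·55 − (+0.2)·330] / -50325 = +0.002842
∂h/∂y = [(-165)·(+0.2) − 125·(-1.4)] / -50325 = -0.002822
Flow direction (−∇h) has components (-0.002842 E, +0.002822 N).
Azimuth = atan2(E, N) = atan2(-0.002842, +0.002822) = 314.8° ≈ 315°.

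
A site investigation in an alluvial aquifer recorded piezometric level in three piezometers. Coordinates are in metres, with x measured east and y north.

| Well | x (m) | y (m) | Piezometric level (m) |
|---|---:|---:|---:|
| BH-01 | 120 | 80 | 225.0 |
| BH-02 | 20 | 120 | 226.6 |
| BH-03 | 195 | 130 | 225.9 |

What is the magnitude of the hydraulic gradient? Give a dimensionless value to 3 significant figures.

0.0268

Differences from BH-01: to BH-02 (Δx, Δy, Δh) = (-100, 40, +1.6); to BH-03 = (75, 50, +0.9).
Determinant of the coordinate differences = (-100)·50 − 75·40 = -8000.
∂h/∂x = [(+1.6)·50 − (+0.9)·40] / -8000 = -0.005500
∂h/∂y = [(-100)·(+0.9) − 75·(+1.6)] / -8000 = +0.02625
|∇h| = √(-0.005500² + 0.02625²) = 0.02682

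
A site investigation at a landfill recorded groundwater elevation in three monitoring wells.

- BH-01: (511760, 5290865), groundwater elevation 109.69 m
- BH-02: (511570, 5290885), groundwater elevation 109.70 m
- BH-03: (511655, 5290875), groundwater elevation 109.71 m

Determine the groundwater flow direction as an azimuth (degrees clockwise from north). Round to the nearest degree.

006°

Taking BH-01 as reference: BH-02−BH-01 = (-190, 20, +0.01); BH-03−BH-01 = (-105, 10, +0.02).
Solve a·Δx + b·Δy = Δh: det = (-190)·10 − (-105)·20 = 200.
∂h/∂x = [(+0.01)·10 − (+0.02)·20] / 200 = -0.001500
∂h/∂y = [(-190)·(+0.02) − (-105)·(+0.01)] / 200 = -0.01375
Flow direction (−∇h) has components (+0.001500 E, +0.01375 N).
Azimuth = atan2(E, N) = atan2(+0.001500, +0.01375) = 6.2° ≈ 006°.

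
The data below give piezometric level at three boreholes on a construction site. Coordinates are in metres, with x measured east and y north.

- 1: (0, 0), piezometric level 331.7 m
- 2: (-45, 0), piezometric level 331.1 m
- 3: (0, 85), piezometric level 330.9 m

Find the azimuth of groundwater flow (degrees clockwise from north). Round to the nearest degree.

305°

∂h/∂x = (331.1 − 331.7) / (-45 − 0) = +0.01333
∂h/∂y = (330.9 − 331.7) / (85 − 0) = -0.009412
Flow direction (−∇h) has components (-0.01333 E, +0.009412 N).
Azimuth = atan2(E, N) = atan2(-0.01333, +0.009412) = 305.2° ≈ 305°.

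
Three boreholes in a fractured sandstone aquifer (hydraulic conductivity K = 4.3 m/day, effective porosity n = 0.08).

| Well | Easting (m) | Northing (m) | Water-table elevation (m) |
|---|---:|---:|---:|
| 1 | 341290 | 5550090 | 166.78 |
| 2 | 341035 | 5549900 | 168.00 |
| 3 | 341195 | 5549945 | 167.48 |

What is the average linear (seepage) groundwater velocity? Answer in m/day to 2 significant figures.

0.22 m/day

With h = a·x + b·y + c and 1 as origin, the differences give:
  (-255)·a + (-190)·b = +1.22
  (-95)·a + (-145)·b = +0.70
Eliminate b (×(-145) and ×(-190), subtract): 18925·a = -43.900 → a = ∂h/∂x = -0.002320
Back-substitute: b = ∂h/∂y = -0.003308.
|∇h| = √(-0.002320² + -0.003308²) = 0.00404
Seepage velocity v = K·i/n = 4.3 × 0.00404 / 0.08 = 0.2171 m/day.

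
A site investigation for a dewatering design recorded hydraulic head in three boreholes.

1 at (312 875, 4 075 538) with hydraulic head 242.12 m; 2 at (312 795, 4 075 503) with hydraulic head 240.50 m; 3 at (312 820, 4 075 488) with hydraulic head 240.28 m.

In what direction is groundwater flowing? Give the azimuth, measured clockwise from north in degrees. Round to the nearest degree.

196°

Taking 1 as reference: 2−1 = (-80, -35, -1.62); 3−1 = (-55, -50, -1.84).
Solve a·Δx + b·Δy = Δh: det = (-80)·(-50) − (-55)·(-35) = 2075.
∂h/∂x = [(-1.62)·(-50) − (-1.84)·(-35)] / 2075 = +0.008000
∂h/∂y = [(-80)·(-1.84) − (-55)·(-1.62)] / 2075 = +0.02800
Flow direction (−∇h) has components (-0.008000 E, -0.02800 N).
Azimuth = atan2(E, N) = atan2(-0.008000, -0.02800) = 195.9° ≈ 196°.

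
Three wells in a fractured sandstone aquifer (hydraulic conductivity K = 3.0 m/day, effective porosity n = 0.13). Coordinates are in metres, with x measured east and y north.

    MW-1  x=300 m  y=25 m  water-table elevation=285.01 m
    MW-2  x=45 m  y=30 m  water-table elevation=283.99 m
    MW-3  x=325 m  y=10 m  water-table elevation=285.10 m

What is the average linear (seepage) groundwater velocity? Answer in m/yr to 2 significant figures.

34 m/yr

Three-point gradient (reference MW-1): Δ to MW-2 = (-255, 5, -1.02), Δ to MW-3 = (25, -15, +0.09).
∂h/∂x = +0.004014, ∂h/∂y = +0.0006892 (det = 3700).
|∇h| = √(0.004014² + 0.0006892²) = 0.004073
Seepage velocity v = K·i/n = 3.0 × 0.004073 / 0.13 = 0.09399 m/day = 34.33 m/yr.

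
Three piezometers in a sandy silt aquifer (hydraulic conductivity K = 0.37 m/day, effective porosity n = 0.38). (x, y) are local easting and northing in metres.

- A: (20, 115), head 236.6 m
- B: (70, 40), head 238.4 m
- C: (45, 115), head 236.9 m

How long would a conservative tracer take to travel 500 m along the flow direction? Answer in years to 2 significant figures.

70 years

With h = a·x + b·y + c and A as origin, the differences give:
  50·a + (-75)·b = +1.8
  25·a + 0·b = +0.3
Eliminate b (×0 and ×(-75), subtract): 1875·a = 22.50 → a = ∂h/∂x = +0.01200
Back-substitute: b = ∂h/∂y = -0.01600.
|∇h| = √(0.01200² + -0.01600²) = 0.02
Seepage velocity v = K·i/n = 0.37 × 0.02 / 0.38 = 0.01947 m/day.
t = 500 / 0.01947 = 2.568e+04 days = 70.3 years.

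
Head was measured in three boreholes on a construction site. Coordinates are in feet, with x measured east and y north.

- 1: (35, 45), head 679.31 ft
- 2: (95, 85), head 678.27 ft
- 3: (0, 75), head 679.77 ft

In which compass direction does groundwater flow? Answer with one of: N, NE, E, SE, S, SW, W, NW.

E

Differences from 1: to 2 (Δx, Δy, Δh) = (60, 40, -1.04); to 3 = (-35, 30, +0.46).
Determinant of the coordinate differences = 60·30 − (-35)·40 = 3200.
∂h/∂x = [(-1.04)·30 − (+0.46)·40] / 3200 = -0.01550
∂h/∂y = [60·(+0.46) − (-35)·(-1.04)] / 3200 = -0.002750
Flow = −∇h = (+0.01550 east, +0.002750 north), which points east.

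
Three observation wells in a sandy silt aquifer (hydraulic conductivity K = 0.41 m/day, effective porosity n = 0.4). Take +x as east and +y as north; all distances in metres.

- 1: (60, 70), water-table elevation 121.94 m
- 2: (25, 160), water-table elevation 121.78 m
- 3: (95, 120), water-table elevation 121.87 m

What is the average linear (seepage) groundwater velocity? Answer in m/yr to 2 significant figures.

Taking 1 as reference: 2−1 = (-35, 90, -0.16); 3−1 = (35, 50, -0.07).
Determinant of the coordinate differences = (-35)·50 − 35·90 = -4900.
∂h/∂x = [(-0.16)·50 − (-0.07)·90] / -4900 = +0.0003469
∂h/∂y = [(-35)·(-0.07) − 35·(-0.16)] / -4900 = -0.001643
|∇h| = √(0.0003469² + -0.001643²) = 0.001679
Seepage velocity v = K·i/n = 0.41 × 0.001679 / 0.4 = 0.001721 m/day = 0.6286 m/yr.

0.63 m/yr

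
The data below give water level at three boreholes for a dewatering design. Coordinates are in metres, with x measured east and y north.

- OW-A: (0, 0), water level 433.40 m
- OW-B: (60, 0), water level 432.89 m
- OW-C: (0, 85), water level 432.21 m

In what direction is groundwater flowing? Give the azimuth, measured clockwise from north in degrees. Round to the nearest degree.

∂h/∂x = (432.89 − 433.40) / (60 − 0) = -0.008500
∂h/∂y = (432.21 − 433.40) / (85 − 0) = -0.01400
Flow direction (−∇h) has components (+0.008500 E, +0.01400 N).
Azimuth = atan2(E, N) = atan2(+0.008500, +0.01400) = 31.3° ≈ 031°.

031°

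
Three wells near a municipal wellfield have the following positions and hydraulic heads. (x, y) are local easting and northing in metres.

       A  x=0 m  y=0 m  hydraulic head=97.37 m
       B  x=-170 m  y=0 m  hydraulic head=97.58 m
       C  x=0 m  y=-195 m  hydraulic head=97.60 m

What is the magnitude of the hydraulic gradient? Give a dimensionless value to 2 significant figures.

0.0017

∂h/∂x = (97.58 − 97.37) / (-170 − 0) = -0.001235
∂h/∂y = (97.60 − 97.37) / (-195 − 0) = -0.001179
|∇h| = √(-0.001235² + -0.001179²) = 0.001707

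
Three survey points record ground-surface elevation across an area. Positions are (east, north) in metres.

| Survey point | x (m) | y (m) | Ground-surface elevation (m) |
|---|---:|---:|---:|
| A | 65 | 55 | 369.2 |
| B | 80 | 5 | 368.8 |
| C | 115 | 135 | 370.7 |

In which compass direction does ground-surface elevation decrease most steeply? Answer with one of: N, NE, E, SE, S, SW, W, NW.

SW

With z = a·x + b·y + c and A as origin, the differences give:
  15·a + (-50)·b = -0.4
  50·a + 80·b = +1.5
Eliminate b (×80 and ×(-50), subtract): 3700·a = 43.00 → a = ∂z/∂x = +0.01162
Back-substitute: b = ∂z/∂y = +0.01149.
Steepest decrease is along −∇f = (-0.01162 E, -0.01149 N) → southwest.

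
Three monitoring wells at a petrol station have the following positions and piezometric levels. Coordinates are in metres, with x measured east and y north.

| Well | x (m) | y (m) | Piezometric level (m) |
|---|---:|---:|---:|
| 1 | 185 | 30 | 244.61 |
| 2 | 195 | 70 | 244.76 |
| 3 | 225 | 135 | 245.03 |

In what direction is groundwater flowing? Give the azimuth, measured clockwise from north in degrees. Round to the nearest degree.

Differences from 1: to 2 (Δx, Δy, Δh) = (10, 40, +0.15); to 3 = (40, 105, +0.42).
Solve a·Δx + b·Δy = Δh: det = 10·105 − 40·40 = -550.
∂h/∂x = [(+0.15)·105 − (+0.42)·40] / -550 = +0.001909
∂h/∂y = [10·(+0.42) − 40·(+0.15)] / -550 = +0.003273
Flow direction (−∇h) has components (-0.001909 E, -0.003273 N).
Azimuth = atan2(E, N) = atan2(-0.001909, -0.003273) = 210.3° ≈ 210°.

210°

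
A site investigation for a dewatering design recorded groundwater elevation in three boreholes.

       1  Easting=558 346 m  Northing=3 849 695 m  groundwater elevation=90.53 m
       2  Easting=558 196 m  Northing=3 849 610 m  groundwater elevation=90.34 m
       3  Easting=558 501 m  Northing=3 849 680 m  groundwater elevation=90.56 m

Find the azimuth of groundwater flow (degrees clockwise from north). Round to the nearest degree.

Taking 1 as reference: 2−1 = (-150, -85, -0.19); 3−1 = (155, -15, +0.03).
Solve a·Δx + b·Δy = Δh: det = (-150)·(-15) − 155·(-85) = 15425.
∂h/∂x = [(-0.19)·(-15) − (+0.03)·(-85)] / 15425 = +0.0003501
∂h/∂y = [(-150)·(+0.03) − 155·(-0.19)] / 15425 = +0.001618
Flow direction (−∇h) has components (-0.0003501 E, -0.001618 N).
Azimuth = atan2(E, N) = atan2(-0.0003501, -0.001618) = 192.2° ≈ 192°.

192°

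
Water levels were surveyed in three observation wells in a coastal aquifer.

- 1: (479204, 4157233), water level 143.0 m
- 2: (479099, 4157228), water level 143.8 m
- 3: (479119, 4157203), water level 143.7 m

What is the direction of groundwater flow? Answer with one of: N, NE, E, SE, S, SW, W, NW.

With h = a·x + b·y + c and 1 as origin, the differences give:
  (-105)·a + (-5)·b = +0.8
  (-85)·a + (-30)·b = +0.7
Eliminate b (×(-30) and ×(-5), subtract): 2725·a = -20.50 → a = ∂h/∂x = -0.007523
Back-substitute: b = ∂h/∂y = -0.002018.
Flow = −∇h = (+0.007523 east, +0.002018 north), which points east.

E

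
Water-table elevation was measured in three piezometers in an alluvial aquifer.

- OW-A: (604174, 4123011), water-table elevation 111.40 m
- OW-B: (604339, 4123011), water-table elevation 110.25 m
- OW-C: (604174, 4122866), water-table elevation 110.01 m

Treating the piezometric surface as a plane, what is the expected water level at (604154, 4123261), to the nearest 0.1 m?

∂h/∂x = (110.25 − 111.40) / (604339 − 604174) = -0.006970
∂h/∂y = (110.01 − 111.40) / (4122866 − 4123011) = +0.009586
h(604154, 4123261) = 111.40 + (-0.006970)·(-20) + (+0.009586)·(250) = 111.40 +0.139 +2.397 = 113.936 m.

113.9 m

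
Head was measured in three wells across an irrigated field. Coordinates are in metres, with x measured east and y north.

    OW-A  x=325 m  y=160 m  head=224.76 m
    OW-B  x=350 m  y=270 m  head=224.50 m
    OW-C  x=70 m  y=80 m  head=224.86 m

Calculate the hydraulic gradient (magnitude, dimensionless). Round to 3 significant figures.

With h = a·x + b·y + c and OW-A as origin, the differences give:
  25·a + 110·b = -0.26
  (-255)·a + (-80)·b = +0.10
Eliminate b (×(-80) and ×110, subtract): 26050·a = 9.800 → a = ∂h/∂x = +0.0003762
Back-substitute: b = ∂h/∂y = -0.002449.
|∇h| = √(0.0003762² + -0.002449²) = 0.002478

0.00248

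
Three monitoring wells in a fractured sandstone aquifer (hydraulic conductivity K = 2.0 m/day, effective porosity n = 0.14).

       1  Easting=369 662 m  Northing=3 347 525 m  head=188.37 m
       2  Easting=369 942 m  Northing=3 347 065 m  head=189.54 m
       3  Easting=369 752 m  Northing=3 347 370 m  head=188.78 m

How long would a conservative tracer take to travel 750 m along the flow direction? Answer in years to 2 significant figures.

Taking 1 as reference: 2−1 = (280, -460, +1.17); 3−1 = (90, -155, +0.41).
Determinant of the coordinate differences = 280·(-155) − 90·(-460) = -2000.
∂h/∂x = [(+1.17)·(-155) − (+0.41)·(-460)] / -2000 = -0.003625
∂h/∂y = [280·(+0.41) − 90·(+1.17)] / -2000 = -0.004750
|∇h| = √(-0.003625² + -0.004750²) = 0.005975
Seepage velocity v = K·i/n = 2.0 × 0.005975 / 0.14 = 0.08536 m/day.
t = 750 / 0.08536 = 8786 days = 24.1 years.

24 years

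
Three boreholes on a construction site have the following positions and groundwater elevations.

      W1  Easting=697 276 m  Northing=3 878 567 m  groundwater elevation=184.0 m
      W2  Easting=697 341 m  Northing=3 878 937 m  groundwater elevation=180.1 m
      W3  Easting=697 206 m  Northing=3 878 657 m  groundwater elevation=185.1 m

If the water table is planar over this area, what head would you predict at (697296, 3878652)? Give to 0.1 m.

Three-point gradient (reference W1): Δ to W2 = (65, 370, -3.9), Δ to W3 = (-70, 90, +1.1).
∂h/∂x = -0.02387, ∂h/∂y = -0.006346 (det = 31750).
h(697296, 3878652) = 184.0 + (-0.02387)·(20) + (-0.006346)·(85) = 184.0 -0.477 -0.539 = 182.983 m.

183.0 m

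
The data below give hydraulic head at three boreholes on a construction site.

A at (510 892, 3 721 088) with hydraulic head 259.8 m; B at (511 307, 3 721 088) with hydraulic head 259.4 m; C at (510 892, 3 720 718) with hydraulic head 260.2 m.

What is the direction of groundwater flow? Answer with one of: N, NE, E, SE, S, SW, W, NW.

NE

∂h/∂x = (259.4 − 259.8) / (511307 − 510892) = -0.0009639
∂h/∂y = (260.2 − 259.8) / (3720718 − 3721088) = -0.001081
Flow = −∇h = (+0.0009639 east, +0.001081 north), which points northeast.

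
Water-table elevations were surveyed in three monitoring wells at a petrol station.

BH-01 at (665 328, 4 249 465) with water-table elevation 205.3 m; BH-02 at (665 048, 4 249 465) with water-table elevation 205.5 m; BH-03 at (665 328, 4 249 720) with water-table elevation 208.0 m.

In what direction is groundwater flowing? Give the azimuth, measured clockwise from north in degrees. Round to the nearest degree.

176°

∂h/∂x = (205.5 − 205.3) / (665048 − 665328) = -0.0007143
∂h/∂y = (208.0 − 205.3) / (4249720 − 4249465) = +0.01059
Flow direction (−∇h) has components (+0.0007143 E, -0.01059 N).
Azimuth = atan2(E, N) = atan2(+0.0007143, -0.01059) = 176.1° ≈ 176°.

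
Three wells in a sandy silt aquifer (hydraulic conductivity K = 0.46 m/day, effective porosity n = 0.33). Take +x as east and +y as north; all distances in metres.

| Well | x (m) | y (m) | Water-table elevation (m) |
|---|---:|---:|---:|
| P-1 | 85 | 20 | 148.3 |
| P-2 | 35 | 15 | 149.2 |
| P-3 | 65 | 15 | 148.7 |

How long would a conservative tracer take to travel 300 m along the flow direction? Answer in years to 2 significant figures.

Taking P-1 as reference: P-2−P-1 = (-50, -5, +0.9); P-3−P-1 = (-20, -5, +0.4).
Solve a·Δx + b·Δy = Δh: det = (-50)·(-5) − (-20)·(-5) = 150.
∂h/∂x = [(+0.9)·(-5) − (+0.4)·(-5)] / 150 = -0.01667
∂h/∂y = [(-50)·(+0.4) − (-20)·(+0.9)] / 150 = -0.01333
|∇h| = √(-0.01667² + -0.01333²) = 0.02134
Seepage velocity v = K·i/n = 0.46 × 0.02134 / 0.33 = 0.02975 m/day.
t = 300 / 0.02975 = 1.008e+04 days = 27.6 years.

28 years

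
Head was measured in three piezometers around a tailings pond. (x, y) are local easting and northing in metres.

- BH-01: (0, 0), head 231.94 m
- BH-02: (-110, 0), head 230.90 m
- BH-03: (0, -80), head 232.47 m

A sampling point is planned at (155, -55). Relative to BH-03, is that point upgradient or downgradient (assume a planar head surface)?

∂h/∂x = (230.90 − 231.94) / (-110 − 0) = +0.009455
∂h/∂y = (232.47 − 231.94) / (-80 − 0) = -0.006625
Head at (155, -55) = 231.94 + (+0.009455)·(155) + (-0.006625)·(-55) = 233.77 m.
That is higher than the 232.47 m at BH-03, so the point is upgradient.

upgradient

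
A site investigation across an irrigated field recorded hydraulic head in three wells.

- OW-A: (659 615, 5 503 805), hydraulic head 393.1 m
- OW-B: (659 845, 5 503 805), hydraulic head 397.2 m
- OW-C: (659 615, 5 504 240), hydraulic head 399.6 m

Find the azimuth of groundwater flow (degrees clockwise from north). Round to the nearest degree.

230°

∂h/∂x = (397.2 − 393.1) / (659845 − 659615) = +0.01783
∂h/∂y = (399.6 − 393.1) / (5504240 − 5503805) = +0.01494
Flow direction (−∇h) has components (-0.01783 E, -0.01494 N).
Azimuth = atan2(E, N) = atan2(-0.01783, -0.01494) = 230.0° ≈ 230°.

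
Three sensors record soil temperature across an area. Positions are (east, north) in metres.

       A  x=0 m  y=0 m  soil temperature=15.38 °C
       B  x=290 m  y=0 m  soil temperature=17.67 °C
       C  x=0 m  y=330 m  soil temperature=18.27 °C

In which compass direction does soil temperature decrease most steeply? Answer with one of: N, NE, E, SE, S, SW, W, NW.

∂T/∂x = (17.67 − 15.38) / (290 − 0) = +0.007897
∂T/∂y = (18.27 − 15.38) / (330 − 0) = +0.008758
Steepest decrease is along −∇f = (-0.007897 E, -0.008758 N) → southwest.

SW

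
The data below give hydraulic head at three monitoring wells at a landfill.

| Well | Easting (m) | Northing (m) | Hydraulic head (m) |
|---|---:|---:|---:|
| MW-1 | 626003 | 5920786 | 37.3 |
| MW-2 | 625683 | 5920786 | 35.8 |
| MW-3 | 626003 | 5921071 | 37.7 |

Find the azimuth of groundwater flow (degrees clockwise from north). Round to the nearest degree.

253°

∂h/∂x = (35.8 − 37.3) / (625683 − 626003) = +0.004687
∂h/∂y = (37.7 − 37.3) / (5921071 − 5920786) = +0.001404
Flow direction (−∇h) has components (-0.004687 E, -0.001404 N).
Azimuth = atan2(E, N) = atan2(-0.004687, -0.001404) = 253.3° ≈ 253°.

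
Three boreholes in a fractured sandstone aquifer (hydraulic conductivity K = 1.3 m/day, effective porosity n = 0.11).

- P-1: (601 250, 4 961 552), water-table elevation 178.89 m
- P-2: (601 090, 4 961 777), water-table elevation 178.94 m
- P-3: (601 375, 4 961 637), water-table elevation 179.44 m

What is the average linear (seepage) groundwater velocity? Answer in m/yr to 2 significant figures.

16 m/yr

Three-point gradient (reference P-1): Δ to P-2 = (-160, 225, +0.05), Δ to P-3 = (125, 85, +0.55).
∂h/∂x = +0.002864, ∂h/∂y = +0.002259 (det = -41725).
|∇h| = √(0.002864² + 0.002259²) = 0.003648
Seepage velocity v = K·i/n = 1.3 × 0.003648 / 0.11 = 0.04311 m/day = 15.75 m/yr.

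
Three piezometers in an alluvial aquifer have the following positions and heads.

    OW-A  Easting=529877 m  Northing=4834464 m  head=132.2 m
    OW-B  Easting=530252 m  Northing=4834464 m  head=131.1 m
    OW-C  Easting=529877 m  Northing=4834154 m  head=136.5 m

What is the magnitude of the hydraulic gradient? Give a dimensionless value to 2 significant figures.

0.014

∂h/∂x = (131.1 − 132.2) / (530252 − 529877) = -0.002933
∂h/∂y = (136.5 − 132.2) / (4834154 − 4834464) = -0.01387
|∇h| = √(-0.002933² + -0.01387²) = 0.01418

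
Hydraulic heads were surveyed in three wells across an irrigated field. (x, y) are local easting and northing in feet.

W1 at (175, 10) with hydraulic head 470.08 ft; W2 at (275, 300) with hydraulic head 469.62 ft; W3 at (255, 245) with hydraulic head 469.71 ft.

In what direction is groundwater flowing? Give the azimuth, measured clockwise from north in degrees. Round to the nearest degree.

Taking W1 as reference: W2−W1 = (100, 290, -0.46); W3−W1 = (80, 235, -0.37).
Determinant of the coordinate differences = 100·235 − 80·290 = 300.
∂h/∂x = [(-0.46)·235 − (-0.37)·290] / 300 = -0.002667
∂h/∂y = [100·(-0.37) − 80·(-0.46)] / 300 = -0.0006667
Flow direction (−∇h) has components (+0.002667 E, +0.0006667 N).
Azimuth = atan2(E, N) = atan2(+0.002667, +0.0006667) = 76.0° ≈ 076°.

076°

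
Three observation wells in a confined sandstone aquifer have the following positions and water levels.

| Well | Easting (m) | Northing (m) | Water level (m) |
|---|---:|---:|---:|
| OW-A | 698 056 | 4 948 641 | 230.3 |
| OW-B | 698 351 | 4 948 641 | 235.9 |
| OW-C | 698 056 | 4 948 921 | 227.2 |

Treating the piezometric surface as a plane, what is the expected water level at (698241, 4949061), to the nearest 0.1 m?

∂h/∂x = (235.9 − 230.3) / (698351 − 698056) = +0.01898
∂h/∂y = (227.2 − 230.3) / (4948921 − 4948641) = -0.01107
h(698241, 4949061) = 230.3 + (+0.01898)·(185) + (-0.01107)·(420) = 230.3 +3.512 -4.650 = 229.162 m.

229.2 m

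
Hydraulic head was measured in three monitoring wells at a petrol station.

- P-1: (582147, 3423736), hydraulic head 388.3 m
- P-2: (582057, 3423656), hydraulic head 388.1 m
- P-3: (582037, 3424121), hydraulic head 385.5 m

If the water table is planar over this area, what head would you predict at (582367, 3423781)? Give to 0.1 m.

With h = a·x + b·y + c and P-1 as origin, the differences give:
  (-90)·a + (-80)·b = -0.2
  (-110)·a + 385·b = -2.8
Eliminate b (×385 and ×(-80), subtract): -43450·a = -301.00 → a = ∂h/∂x = +0.006928
Back-substitute: b = ∂h/∂y = -0.005293.
h(582367, 3423781) = 388.3 + (+0.006928)·(220) + (-0.005293)·(45) = 388.3 +1.524 -0.238 = 389.586 m.

389.6 m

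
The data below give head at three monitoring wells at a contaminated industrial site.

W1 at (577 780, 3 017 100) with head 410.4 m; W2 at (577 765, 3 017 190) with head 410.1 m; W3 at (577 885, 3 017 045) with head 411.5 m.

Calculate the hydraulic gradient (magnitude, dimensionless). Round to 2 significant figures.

Differences from W1: to W2 (Δx, Δy, Δh) = (-15, 90, -0.3); to W3 = (105, -55, +1.1).
Solve a·Δx + b·Δy = Δh: det = (-15)·(-55) − 105·90 = -8625.
∂h/∂x = [(-0.3)·(-55) − (+1.1)·90] / -8625 = +0.009565
∂h/∂y = [(-15)·(+1.1) − 105·(-0.3)] / -8625 = -0.001739
|∇h| = √(0.009565² + -0.001739²) = 0.009722

0.0097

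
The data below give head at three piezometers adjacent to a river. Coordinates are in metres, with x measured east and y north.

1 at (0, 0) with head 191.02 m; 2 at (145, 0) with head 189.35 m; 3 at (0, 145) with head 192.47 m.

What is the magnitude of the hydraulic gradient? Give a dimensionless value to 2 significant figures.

0.015

∂h/∂x = (189.35 − 191.02) / (145 − 0) = -0.01152
∂h/∂y = (192.47 − 191.02) / (145 − 0) = +0.010000
|∇h| = √(-0.01152² + 0.010000²) = 0.01525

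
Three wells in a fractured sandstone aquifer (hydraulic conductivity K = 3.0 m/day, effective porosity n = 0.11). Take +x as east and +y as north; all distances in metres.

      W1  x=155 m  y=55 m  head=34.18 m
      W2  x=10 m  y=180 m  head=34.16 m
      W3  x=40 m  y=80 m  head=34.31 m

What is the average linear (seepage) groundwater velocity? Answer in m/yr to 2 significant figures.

Taking W1 as reference: W2−W1 = (-145, 125, -0.02); W3−W1 = (-115, 25, +0.13).
Solve a·Δx + b·Δy = Δh: det = (-145)·25 − (-115)·125 = 10750.
∂h/∂x = [(-0.02)·25 − (+0.13)·125] / 10750 = -0.001558
∂h/∂y = [(-145)·(+0.13) − (-115)·(-0.02)] / 10750 = -0.001967
|∇h| = √(-0.001558² + -0.001967²) = 0.002509
Seepage velocity v = K·i/n = 3.0 × 0.002509 / 0.11 = 0.06843 m/day = 24.99 m/yr.

25 m/yr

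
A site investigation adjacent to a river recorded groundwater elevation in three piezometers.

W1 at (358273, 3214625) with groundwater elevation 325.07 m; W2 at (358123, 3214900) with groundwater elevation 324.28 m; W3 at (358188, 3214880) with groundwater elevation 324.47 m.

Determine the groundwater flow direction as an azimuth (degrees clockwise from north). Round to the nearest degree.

Three-point gradient (reference W1): Δ to W2 = (-150, 275, -0.79), Δ to W3 = (-85, 255, -0.60).
∂h/∂x = +0.002450, ∂h/∂y = -0.001536 (det = -14875).
Flow direction (−∇h) has components (-0.002450 E, +0.001536 N).
Azimuth = atan2(E, N) = atan2(-0.002450, +0.001536) = 302.1° ≈ 302°.

302°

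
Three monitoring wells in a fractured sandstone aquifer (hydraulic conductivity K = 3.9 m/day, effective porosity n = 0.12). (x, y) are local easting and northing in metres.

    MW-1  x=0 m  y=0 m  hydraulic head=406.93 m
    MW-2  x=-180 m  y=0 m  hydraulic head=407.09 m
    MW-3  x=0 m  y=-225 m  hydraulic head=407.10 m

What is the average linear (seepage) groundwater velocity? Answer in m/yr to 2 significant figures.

∂h/∂x = (407.09 − 406.93) / (-180 − 0) = -0.0008889
∂h/∂y = (407.10 − 406.93) / (-225 − 0) = -0.0007556
|∇h| = √(-0.0008889² + -0.0007556²) = 0.001167
Seepage velocity v = K·i/n = 3.9 × 0.001167 / 0.12 = 0.03793 m/day = 13.85 m/yr.

14 m/yr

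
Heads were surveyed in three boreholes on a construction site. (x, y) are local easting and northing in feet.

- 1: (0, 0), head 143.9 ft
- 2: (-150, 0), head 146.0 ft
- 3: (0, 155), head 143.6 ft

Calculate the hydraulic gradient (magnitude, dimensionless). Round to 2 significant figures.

0.014

∂h/∂x = (146.0 − 143.9) / (-150 − 0) = -0.01400
∂h/∂y = (143.6 − 143.9) / (155 − 0) = -0.001935
|∇h| = √(-0.01400² + -0.001935²) = 0.01413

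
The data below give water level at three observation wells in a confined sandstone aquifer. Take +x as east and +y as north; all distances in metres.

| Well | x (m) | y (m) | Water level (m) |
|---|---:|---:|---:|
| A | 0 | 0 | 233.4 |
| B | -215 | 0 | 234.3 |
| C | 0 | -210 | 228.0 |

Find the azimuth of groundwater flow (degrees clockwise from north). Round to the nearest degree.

∂h/∂x = (234.3 − 233.4) / (-215 − 0) = -0.004186
∂h/∂y = (228.0 − 233.4) / (-210 − 0) = +0.02571
Flow direction (−∇h) has components (+0.004186 E, -0.02571 N).
Azimuth = atan2(E, N) = atan2(+0.004186, -0.02571) = 170.8° ≈ 171°.

171°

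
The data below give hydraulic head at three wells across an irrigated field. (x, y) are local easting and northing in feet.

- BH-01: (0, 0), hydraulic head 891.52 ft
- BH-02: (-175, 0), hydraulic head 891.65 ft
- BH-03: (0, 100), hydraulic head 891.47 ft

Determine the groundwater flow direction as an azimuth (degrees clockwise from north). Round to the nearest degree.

∂h/∂x = (891.65 − 891.52) / (-175 − 0) = -0.0007429
∂h/∂y = (891.47 − 891.52) / (100 − 0) = -0.0005000
Flow direction (−∇h) has components (+0.0007429 E, +0.0005000 N).
Azimuth = atan2(E, N) = atan2(+0.0007429, +0.0005000) = 56.1° ≈ 056°.

056°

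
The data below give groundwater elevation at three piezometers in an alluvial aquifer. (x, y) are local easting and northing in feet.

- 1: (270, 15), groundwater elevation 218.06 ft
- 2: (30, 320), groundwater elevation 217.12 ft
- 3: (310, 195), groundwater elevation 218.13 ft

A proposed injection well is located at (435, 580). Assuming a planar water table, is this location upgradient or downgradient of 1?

upgradient

With h = a·x + b·y + c and 1 as origin, the differences give:
  (-240)·a + 305·b = -0.94
  40·a + 180·b = +0.07
Eliminate b (×180 and ×305, subtract): -55400·a = -190.550 → a = ∂h/∂x = +0.003440
Back-substitute: b = ∂h/∂y = -0.0003755.
Head at (435, 580) = 218.06 + (+0.003440)·(165) + (-0.0003755)·(565) = 218.42 ft.
That is higher than the 218.06 ft at 1, so the point is upgradient.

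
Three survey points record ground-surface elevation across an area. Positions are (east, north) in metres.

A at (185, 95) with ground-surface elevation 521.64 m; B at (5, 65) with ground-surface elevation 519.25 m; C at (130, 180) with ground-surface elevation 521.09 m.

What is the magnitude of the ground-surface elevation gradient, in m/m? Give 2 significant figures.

Three-point gradient (reference A): Δ to B = (-180, -30, -2.39), Δ to C = (-55, 85, -0.55).
∂z/∂x = +0.01296, ∂z/∂y = +0.001914 (det = -16950).
|∇f| = √(0.01296² + 0.001914²) = 0.0131 m/m

0.013 m/m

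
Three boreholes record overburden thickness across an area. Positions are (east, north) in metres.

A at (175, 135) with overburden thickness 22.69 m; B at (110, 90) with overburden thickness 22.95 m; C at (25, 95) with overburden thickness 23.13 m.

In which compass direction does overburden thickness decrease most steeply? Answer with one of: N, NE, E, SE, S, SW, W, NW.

Taking A as reference: B−A = (-65, -45, +0.26); C−A = (-150, -40, +0.44).
Solve a·Δx + b·Δy = Δd: det = (-65)·(-40) − (-150)·(-45) = -4150.
∂d/∂x = [(+0.26)·(-40) − (+0.44)·(-45)] / -4150 = -0.002265
∂d/∂y = [(-65)·(+0.44) − (-150)·(+0.26)] / -4150 = -0.002506
Steepest decrease is along −∇f = (+0.002265 E, +0.002506 N) → northeast.

NE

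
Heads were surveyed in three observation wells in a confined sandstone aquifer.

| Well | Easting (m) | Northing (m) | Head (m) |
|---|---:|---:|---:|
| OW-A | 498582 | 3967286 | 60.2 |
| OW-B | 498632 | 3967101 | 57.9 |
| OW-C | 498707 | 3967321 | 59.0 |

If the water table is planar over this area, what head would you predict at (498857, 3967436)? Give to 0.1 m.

58.2 m

Differences from OW-A: to OW-B (Δx, Δy, Δh) = (50, -185, -2.3); to OW-C = (125, 35, -1.2).
Solve a·Δx + b·Δy = Δh: det = 50·35 − 125·(-185) = 24875.
∂h/∂x = [(-2.3)·35 − (-1.2)·(-185)] / 24875 = -0.01216
∂h/∂y = [50·(-1.2) − 125·(-2.3)] / 24875 = +0.009146
h(498857, 3967436) = 60.2 + (-0.01216)·(275) + (+0.009146)·(150) = 60.2 -3.344 +1.372 = 58.228 m.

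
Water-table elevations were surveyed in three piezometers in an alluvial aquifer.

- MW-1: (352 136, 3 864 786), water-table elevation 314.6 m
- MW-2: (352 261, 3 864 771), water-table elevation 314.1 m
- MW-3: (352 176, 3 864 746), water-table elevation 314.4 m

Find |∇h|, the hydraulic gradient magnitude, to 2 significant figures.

0.0040

Three-point gradient (reference MW-1): Δ to MW-2 = (125, -15, -0.5), Δ to MW-3 = (40, -40, -0.2).
∂h/∂x = -0.003864, ∂h/∂y = +0.001136 (det = -4400).
|∇h| = √(-0.003864² + 0.001136²) = 0.004028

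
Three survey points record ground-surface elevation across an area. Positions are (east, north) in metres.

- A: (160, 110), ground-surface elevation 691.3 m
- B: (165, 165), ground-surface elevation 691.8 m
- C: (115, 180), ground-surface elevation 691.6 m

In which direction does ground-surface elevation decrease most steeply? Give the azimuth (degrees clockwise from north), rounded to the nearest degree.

Differences from A: to B (Δx, Δy, Δh) = (5, 55, +0.5); to C = (-45, 70, +0.3).
Solve a·Δx + b·Δy = Δz: det = 5·70 − (-45)·55 = 2825.
∂z/∂x = [(+0.5)·70 − (+0.3)·55] / 2825 = +0.006549
∂z/∂y = [5·(+0.3) − (-45)·(+0.5)] / 2825 = +0.008496
Steepest decrease is along −∇f: components (-0.006549 E, -0.008496 N).
Azimuth = atan2(-0.006549, -0.008496) = 217.6° ≈ 218°.

218°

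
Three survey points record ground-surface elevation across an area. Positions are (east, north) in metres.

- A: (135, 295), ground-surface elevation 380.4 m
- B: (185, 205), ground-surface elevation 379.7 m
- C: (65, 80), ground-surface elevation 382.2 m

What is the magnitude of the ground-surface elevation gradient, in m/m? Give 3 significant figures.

0.0185 m/m

Differences from A: to B (Δx, Δy, Δh) = (50, -90, -0.7); to C = (-70, -215, +1.8).
Solve a·Δx + b·Δy = Δz: det = 50·(-215) − (-70)·(-90) = -17050.
∂z/∂x = [(-0.7)·(-215) − (+1.8)·(-90)] / -17050 = -0.01833
∂z/∂y = [50·(+1.8) − (-70)·(-0.7)] / -17050 = -0.002405
|∇f| = √(-0.01833² + -0.002405²) = 0.01849 m/m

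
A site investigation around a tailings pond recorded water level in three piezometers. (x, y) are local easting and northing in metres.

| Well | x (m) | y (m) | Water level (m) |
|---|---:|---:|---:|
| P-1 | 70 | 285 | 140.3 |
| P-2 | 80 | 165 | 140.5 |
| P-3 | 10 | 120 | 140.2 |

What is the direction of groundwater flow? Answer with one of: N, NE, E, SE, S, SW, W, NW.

W

Taking P-1 as reference: P-2−P-1 = (10, -120, +0.2); P-3−P-1 = (-60, -165, -0.1).
Solve a·Δx + b·Δy = Δh: det = 10·(-165) − (-60)·(-120) = -8850.
∂h/∂x = [(+0.2)·(-165) − (-0.1)·(-120)] / -8850 = +0.005085
∂h/∂y = [10·(-0.1) − (-60)·(+0.2)] / -8850 = -0.001243
Flow = −∇h = (-0.005085 east, +0.001243 north), which points west.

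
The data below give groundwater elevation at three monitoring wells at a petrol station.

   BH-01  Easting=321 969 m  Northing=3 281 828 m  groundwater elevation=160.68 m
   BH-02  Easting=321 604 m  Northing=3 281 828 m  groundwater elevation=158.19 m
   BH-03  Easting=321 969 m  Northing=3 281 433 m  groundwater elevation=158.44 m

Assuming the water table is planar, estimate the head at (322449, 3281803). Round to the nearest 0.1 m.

∂h/∂x = (158.19 − 160.68) / (321604 − 321969) = +0.006822
∂h/∂y = (158.44 − 160.68) / (3281433 − 3281828) = +0.005671
h(322449, 3281803) = 160.68 + (+0.006822)·(480) + (+0.005671)·(-25) = 160.68 +3.275 -0.142 = 163.813 m.

163.8 m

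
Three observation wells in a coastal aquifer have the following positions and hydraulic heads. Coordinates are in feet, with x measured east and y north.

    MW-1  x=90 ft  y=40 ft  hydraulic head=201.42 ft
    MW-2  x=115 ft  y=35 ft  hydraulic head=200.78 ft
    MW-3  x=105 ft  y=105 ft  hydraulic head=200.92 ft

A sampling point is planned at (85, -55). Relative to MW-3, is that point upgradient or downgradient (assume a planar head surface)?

upgradient

Taking MW-1 as reference: MW-2−MW-1 = (25, -5, -0.64); MW-3−MW-1 = (15, 65, -0.50).
Solve a·Δx + b·Δy = Δh: det = 25·65 − 15·(-5) = 1700.
∂h/∂x = [(-0.64)·65 − (-0.50)·(-5)] / 1700 = -0.02594
∂h/∂y = [25·(-0.50) − 15·(-0.64)] / 1700 = -0.001706
Head at (85, -55) = 201.42 + (-0.02594)·(-5) + (-0.001706)·(-95) = 201.71 ft.
That is higher than the 200.92 ft at MW-3, so the point is upgradient.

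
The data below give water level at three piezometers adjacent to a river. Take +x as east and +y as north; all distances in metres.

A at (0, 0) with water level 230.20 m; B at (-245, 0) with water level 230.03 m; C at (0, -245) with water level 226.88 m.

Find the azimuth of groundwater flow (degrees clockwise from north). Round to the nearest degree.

183°

∂h/∂x = (230.03 − 230.20) / (-245 − 0) = +0.0006939
∂h/∂y = (226.88 − 230.20) / (-245 − 0) = +0.01355
Flow direction (−∇h) has components (-0.0006939 E, -0.01355 N).
Azimuth = atan2(E, N) = atan2(-0.0006939, -0.01355) = 182.9° ≈ 183°.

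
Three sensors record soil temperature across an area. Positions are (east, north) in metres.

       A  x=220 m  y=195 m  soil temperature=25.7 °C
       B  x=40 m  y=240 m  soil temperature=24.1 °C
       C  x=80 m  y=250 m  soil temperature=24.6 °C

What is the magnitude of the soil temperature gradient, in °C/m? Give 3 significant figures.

0.0129 °C/m

Taking A as reference: B−A = (-180, 45, -1.6); C−A = (-140, 55, -1.1).
Solve a·Δx + b·Δy = ΔT: det = (-180)·55 − (-140)·45 = -3600.
∂T/∂x = [(-1.6)·55 − (-1.1)·45] / -3600 = +0.01069
∂T/∂y = [(-180)·(-1.1) − (-140)·(-1.6)] / -3600 = +0.007222
|∇f| = √(0.01069² + 0.007222²) = 0.0129 °C/m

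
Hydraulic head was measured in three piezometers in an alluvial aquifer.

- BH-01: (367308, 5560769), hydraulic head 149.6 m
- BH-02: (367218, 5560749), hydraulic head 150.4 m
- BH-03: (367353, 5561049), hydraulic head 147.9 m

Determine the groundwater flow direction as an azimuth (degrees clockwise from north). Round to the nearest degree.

With h = a·x + b·y + c and BH-01 as origin, the differences give:
  (-90)·a + (-20)·b = +0.8
  45·a + 280·b = -1.7
Eliminate b (×280 and ×(-20), subtract): -24300·a = 190.00 → a = ∂h/∂x = -0.007819
Back-substitute: b = ∂h/∂y = -0.004815.
Flow direction (−∇h) has components (+0.007819 E, +0.004815 N).
Azimuth = atan2(E, N) = atan2(+0.007819, +0.004815) = 58.4° ≈ 058°.

058°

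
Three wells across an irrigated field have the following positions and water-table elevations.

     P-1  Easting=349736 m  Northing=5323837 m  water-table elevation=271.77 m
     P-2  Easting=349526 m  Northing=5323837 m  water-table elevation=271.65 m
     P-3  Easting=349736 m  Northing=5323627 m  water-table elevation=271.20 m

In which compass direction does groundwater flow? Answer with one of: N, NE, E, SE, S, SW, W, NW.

∂h/∂x = (271.65 − 271.77) / (349526 − 349736) = +0.0005714
∂h/∂y = (271.20 − 271.77) / (5323627 − 5323837) = +0.002714
Flow = −∇h = (-0.0005714 east, -0.002714 north), which points south.

S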